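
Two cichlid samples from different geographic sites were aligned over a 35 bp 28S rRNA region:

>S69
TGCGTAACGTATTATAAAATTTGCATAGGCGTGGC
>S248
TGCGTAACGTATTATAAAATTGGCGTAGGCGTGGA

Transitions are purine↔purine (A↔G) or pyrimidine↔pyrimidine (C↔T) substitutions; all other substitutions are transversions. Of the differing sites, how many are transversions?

Differing sites — 22:T/G (Tv); 25:A/G (Ti); 35:C/A (Tv).
Of the 3 differences, 1 transition and 2 transversions, so the answer is 2.

2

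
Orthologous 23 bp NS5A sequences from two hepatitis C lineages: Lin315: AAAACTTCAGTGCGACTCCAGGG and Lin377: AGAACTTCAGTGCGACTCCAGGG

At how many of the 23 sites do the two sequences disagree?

1

The sequences differ at position 2 (A/G).
That gives 1 mismatch out of 23 aligned sites, so the Hamming distance is 1.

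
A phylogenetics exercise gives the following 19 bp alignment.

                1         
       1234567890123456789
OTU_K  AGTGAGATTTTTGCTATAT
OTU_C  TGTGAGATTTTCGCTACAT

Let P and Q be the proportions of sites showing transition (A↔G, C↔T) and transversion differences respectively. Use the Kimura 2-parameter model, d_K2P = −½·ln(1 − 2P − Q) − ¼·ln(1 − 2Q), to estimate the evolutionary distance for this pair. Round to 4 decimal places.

Mismatches occur at site 1 (A→T, transversion), site 12 (T→C, transition), site 17 (T→C, transition).
Of the 3 differences, 2 transitions and 1 transversion over 19 sites: P = 2/19 = 0.105263, Q = 1/19 = 0.052632.
d = −0.5·ln(0.736842) − 0.25·ln(0.894736) = −0.5·(-0.305382) − 0.25·(-0.111227) = 0.1805.

0.1805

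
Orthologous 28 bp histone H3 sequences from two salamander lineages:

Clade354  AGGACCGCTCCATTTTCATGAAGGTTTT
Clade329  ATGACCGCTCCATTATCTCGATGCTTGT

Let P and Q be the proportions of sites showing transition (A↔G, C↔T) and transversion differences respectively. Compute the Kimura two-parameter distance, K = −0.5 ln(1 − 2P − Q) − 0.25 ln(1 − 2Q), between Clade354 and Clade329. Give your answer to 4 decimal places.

0.3081

Differing sites — 2:G/T (Tv); 15:T/A (Tv); 18:A/T (Tv); 19:T/C (Ti); 22:A/T (Tv); 24:G/C (Tv); 27:T/G (Tv).
Of the 7 differences, 1 transition and 6 transversions over 28 sites: P = 1/28 = 0.035714, Q = 6/28 = 0.214286.
d = −0.5·ln(0.714286) − 0.25·ln(0.571428) = −0.5·(-0.336472) − 0.25·(-0.559617) = 0.3081.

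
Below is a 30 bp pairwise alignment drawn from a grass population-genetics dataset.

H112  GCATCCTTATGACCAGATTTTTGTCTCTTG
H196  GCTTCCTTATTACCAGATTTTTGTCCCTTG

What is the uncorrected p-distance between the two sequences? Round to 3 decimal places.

Differing sites — 3:A/T; 11:G/T; 26:T/C.
There are 3 differences over 30 sites, so p = 3/30 = 0.100.

0.100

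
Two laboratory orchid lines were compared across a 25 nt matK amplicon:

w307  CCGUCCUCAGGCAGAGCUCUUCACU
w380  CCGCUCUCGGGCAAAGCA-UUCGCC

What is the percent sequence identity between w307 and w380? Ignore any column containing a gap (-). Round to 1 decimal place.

70.8%

Excluding the 1 gap column leaves 24 comparable sites.
The sequences differ at positions 4 (U/C), 5 (C/U), 9 (A/G), 14 (G/A), 18 (U/A), 23 (A/G), 25 (U/C).
17 of the 24 comparable sites match, so the percent identity is 17/24 × 100 = 70.8%.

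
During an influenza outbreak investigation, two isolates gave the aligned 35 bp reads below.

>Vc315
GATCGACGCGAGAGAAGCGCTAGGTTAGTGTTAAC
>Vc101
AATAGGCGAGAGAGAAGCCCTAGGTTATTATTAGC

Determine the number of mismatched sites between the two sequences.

The sequences differ at positions 1 (G/A), 4 (C/A), 6 (A/G), 9 (C/A), 19 (G/C), 28 (G/T), 30 (G/A), 34 (A/G).
That gives 8 mismatches out of 35 aligned sites, so the Hamming distance is 8.

8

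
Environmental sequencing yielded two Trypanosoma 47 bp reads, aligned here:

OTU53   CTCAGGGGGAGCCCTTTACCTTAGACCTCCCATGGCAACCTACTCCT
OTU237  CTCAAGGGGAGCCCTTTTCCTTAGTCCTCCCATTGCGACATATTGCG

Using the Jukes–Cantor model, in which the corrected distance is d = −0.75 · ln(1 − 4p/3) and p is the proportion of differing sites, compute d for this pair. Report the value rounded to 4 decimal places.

The sequences differ at positions 5 (G/A), 18 (A/T), 25 (A/T), 34 (G/T), 37 (A/G), 40 (C/A), 43 (C/T), 45 (C/G), 47 (T/G).
p = 9/47 = 0.191489.
d = −0.75 · ln(1 − (4/3)·0.191489) = −0.75 · ln(0.744681) = −0.75 · (-0.294799) = 0.2211.

0.2211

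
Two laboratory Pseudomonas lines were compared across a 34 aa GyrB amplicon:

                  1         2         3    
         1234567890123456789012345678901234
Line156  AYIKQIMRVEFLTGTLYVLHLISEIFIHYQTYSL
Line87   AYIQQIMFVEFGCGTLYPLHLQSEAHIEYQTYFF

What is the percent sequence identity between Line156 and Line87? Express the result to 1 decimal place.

67.6%

Mismatches occur at site 4 (K→Q), site 8 (R→F), site 12 (L→G), site 13 (T→C), site 18 (V→P), site 22 (I→Q), site 25 (I→A), site 26 (F→H), site 28 (H→E), site 33 (S→F), site 34 (L→F).
23 of the 34 sites match, so the percent identity is 23/34 × 100 = 67.6%.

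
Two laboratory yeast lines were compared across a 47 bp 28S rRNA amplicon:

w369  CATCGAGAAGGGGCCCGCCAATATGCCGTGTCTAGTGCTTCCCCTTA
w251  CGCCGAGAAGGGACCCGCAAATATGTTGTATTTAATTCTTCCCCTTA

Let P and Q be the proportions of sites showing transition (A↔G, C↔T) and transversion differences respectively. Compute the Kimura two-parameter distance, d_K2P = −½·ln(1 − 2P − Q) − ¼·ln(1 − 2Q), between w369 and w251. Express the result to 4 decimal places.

Differing sites — 2:A/G (Ti); 3:T/C (Ti); 13:G/A (Ti); 19:C/A (Tv); 26:C/T (Ti); 27:C/T (Ti); 30:G/A (Ti); 32:C/T (Ti); 35:G/A (Ti); 37:G/T (Tv).
Of the 10 differences, 8 transitions and 2 transversions over 47 sites: P = 8/47 = 0.170213, Q = 2/47 = 0.042553.
d = −0.5·ln(0.617021) − 0.25·ln(0.914894) = −0.5·(-0.482852) − 0.25·(-0.088947) = 0.2637.

0.2637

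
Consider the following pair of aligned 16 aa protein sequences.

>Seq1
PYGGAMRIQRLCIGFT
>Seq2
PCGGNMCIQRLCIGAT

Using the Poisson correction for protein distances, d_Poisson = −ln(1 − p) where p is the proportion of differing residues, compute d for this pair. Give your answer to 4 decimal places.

The sequences differ at positions 2 (Y/C), 5 (A/N), 7 (R/C), 15 (F/A).
p = 4/16 = 0.250000.
d = −ln(1 − 0.250000) = −ln(0.750000) = 0.2877.

0.2877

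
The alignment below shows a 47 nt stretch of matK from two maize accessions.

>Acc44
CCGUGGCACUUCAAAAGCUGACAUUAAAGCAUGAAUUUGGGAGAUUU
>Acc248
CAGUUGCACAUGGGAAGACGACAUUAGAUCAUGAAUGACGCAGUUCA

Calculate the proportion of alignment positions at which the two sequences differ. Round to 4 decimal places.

0.3617

Differing sites — 2:C/A; 5:G/U; 10:U/A; 12:C/G; 13:A/G; 14:A/G; 18:C/A; 19:U/C; 27:A/G; 29:G/U; 37:U/G; 38:U/A; 39:G/C; 41:G/C; 44:A/U; 46:U/C; 47:U/A.
There are 17 differences over 47 sites, so p = 17/47 = 0.3617.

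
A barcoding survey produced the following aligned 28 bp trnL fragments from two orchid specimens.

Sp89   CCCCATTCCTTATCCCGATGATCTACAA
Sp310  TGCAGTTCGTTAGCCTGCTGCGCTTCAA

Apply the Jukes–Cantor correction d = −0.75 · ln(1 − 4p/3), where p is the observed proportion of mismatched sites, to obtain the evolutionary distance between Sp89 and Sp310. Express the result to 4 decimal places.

0.5565

The sequences differ at positions 1 (C/T), 2 (C/G), 4 (C/A), 5 (A/G), 9 (C/G), 13 (T/G), 16 (C/T), 18 (A/C), 21 (A/C), 22 (T/G), 25 (A/T).
p = 11/28 = 0.392857.
d = −0.75 · ln(1 − (4/3)·0.392857) = −0.75 · ln(0.476191) = −0.75 · (-0.741936) = 0.5565.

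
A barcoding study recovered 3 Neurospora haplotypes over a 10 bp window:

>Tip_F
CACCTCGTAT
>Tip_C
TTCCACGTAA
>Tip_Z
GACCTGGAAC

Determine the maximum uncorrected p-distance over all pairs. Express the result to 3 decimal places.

Pairwise Hamming distances:
  Tip_F vs Tip_C: 4
  Tip_F vs Tip_Z: 4
  Tip_C vs Tip_Z: 6
The largest is 6 mismatches, between Tip_C and Tip_Z; p = 6/10 = 0.600.

0.600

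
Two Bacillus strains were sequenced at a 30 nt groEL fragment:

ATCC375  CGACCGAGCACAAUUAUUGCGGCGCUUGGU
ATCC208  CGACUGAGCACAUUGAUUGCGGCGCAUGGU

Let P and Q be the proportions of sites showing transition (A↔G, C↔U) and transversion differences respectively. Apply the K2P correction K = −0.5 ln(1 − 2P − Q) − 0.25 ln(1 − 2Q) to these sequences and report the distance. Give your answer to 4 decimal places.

0.1469

Differing sites — 5:C/U (Ti); 13:A/U (Tv); 15:U/G (Tv); 26:U/A (Tv).
Of the 4 differences, 1 transition and 3 transversions over 30 sites: P = 1/30 = 0.033333, Q = 3/30 = 0.100000.
d = −0.5·ln(0.833334) − 0.25·ln(0.800000) = −0.5·(-0.182321) − 0.25·(-0.223144) = 0.1469.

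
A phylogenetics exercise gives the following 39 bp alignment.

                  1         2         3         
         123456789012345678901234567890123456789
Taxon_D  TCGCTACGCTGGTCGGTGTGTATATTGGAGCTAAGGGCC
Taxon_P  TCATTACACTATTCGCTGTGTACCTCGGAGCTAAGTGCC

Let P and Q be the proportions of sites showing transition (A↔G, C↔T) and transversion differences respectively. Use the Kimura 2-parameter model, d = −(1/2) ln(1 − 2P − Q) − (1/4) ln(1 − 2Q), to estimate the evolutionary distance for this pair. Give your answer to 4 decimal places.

The sequences differ at positions 3 (G/A, transition), 4 (C/T, transition), 8 (G/A, transition), 11 (G/A, transition), 12 (G/T, transversion), 16 (G/C, transversion), 23 (T/C, transition), 24 (A/C, transversion), 26 (T/C, transition), 36 (G/T, transversion).
Of the 10 differences, 6 transitions and 4 transversions over 39 sites: P = 6/39 = 0.153846, Q = 4/39 = 0.102564.
d = −0.5·ln(0.589744) − 0.25·ln(0.794872) = −0.5·(-0.528067) − 0.25·(-0.229574) = 0.3214.

0.3214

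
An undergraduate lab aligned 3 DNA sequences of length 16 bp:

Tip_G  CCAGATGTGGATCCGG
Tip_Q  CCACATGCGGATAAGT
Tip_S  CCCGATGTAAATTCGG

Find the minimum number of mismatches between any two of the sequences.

Pairwise Hamming distances:
  Tip_G vs Tip_Q: 5
  Tip_G vs Tip_S: 4
  Tip_Q vs Tip_S: 8
The smallest is 4, between Tip_G and Tip_S.

4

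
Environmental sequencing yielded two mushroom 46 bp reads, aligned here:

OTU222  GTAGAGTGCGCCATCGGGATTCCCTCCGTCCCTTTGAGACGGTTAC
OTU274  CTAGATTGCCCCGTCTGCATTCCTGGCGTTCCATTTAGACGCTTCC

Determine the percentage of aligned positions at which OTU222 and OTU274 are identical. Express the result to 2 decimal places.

Mismatches occur at site 1 (G↔C), site 6 (G↔T), site 10 (G↔C), site 13 (A↔G), site 16 (G↔T), site 18 (G↔C), site 24 (C↔T), site 25 (T↔G), site 26 (C↔G), site 30 (C↔T), site 33 (T↔A), site 36 (G↔T), site 42 (G↔C), site 45 (A↔C).
32 of the 46 sites match, so the percent identity is 32/46 × 100 = 69.57%.

69.57%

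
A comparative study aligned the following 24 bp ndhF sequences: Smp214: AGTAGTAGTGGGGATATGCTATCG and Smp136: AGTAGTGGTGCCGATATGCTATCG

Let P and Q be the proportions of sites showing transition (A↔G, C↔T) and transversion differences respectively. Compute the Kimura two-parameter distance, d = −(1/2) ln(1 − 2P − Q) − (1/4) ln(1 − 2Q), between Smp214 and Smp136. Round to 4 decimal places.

The sequences differ at positions 7 (A/G, transition), 11 (G/C, transversion), 12 (G/C, transversion).
Of the 3 differences, 1 transition and 2 transversions over 24 sites: P = 1/24 = 0.041667, Q = 2/24 = 0.083333.
d = −0.5·ln(0.833333) − 0.25·ln(0.833334) = −0.5·(-0.182322) − 0.25·(-0.182321) = 0.1367.

0.1367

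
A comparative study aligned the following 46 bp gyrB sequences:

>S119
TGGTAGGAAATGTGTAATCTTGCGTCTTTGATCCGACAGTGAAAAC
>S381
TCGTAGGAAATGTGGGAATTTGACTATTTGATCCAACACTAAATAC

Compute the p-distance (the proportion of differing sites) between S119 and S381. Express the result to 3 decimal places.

The sequences differ at positions 2 (G/C), 15 (T/G), 16 (A/G), 18 (T/A), 19 (C/T), 23 (C/A), 24 (G/C), 26 (C/A), 35 (G/A), 39 (G/C), 41 (G/A), 44 (A/T).
There are 12 differences over 46 sites, so p = 12/46 = 0.261.

0.261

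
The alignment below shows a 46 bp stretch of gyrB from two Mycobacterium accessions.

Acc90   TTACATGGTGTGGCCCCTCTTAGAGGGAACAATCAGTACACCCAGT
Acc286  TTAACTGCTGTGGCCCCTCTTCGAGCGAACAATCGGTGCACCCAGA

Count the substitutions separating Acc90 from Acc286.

Differing sites — 4:C/A; 5:A/C; 8:G/C; 22:A/C; 26:G/C; 35:A/G; 38:A/G; 46:T/A.
That gives 8 mismatches out of 46 aligned sites, so the Hamming distance is 8.

8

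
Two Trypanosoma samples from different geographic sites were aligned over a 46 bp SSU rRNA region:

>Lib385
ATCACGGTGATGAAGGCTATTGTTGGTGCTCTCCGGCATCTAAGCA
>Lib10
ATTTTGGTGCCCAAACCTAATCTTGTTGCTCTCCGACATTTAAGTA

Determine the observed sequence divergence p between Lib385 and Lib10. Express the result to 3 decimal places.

0.304

The sequences differ at positions 3 (C/T), 4 (A/T), 5 (C/T), 10 (A/C), 11 (T/C), 12 (G/C), 15 (G/A), 16 (G/C), 20 (T/A), 22 (G/C), 26 (G/T), 36 (G/A), 40 (C/T), 45 (C/T).
There are 14 differences over 46 sites, so p = 14/46 = 0.304.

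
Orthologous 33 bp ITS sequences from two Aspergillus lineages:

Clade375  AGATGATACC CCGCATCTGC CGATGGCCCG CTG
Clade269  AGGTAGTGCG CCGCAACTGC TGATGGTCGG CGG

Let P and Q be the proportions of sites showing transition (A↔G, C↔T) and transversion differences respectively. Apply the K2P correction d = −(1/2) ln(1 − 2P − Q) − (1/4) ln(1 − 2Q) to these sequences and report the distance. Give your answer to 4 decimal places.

The sequences differ at positions 3 (A/G, transition), 5 (G/A, transition), 6 (A/G, transition), 8 (A/G, transition), 10 (C/G, transversion), 16 (T/A, transversion), 21 (C/T, transition), 27 (C/T, transition), 29 (C/G, transversion), 32 (T/G, transversion).
Of the 10 differences, 6 transitions and 4 transversions over 33 sites: P = 6/33 = 0.181818, Q = 4/33 = 0.121212.
d = −0.5·ln(0.515152) − 0.25·ln(0.757576) = −0.5·(-0.663293) − 0.25·(-0.277631) = 0.4011.

0.4011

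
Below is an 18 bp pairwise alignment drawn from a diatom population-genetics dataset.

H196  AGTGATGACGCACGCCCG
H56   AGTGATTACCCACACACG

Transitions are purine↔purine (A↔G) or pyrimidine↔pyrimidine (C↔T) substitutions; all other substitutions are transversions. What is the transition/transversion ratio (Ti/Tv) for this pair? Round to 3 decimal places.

The sequences differ at positions 7 (G/T, transversion), 10 (G/C, transversion), 14 (G/A, transition), 16 (C/A, transversion).
Of the 4 differences, 1 transition and 3 transversions, so Ti/Tv = 1/3 = 0.333.

0.333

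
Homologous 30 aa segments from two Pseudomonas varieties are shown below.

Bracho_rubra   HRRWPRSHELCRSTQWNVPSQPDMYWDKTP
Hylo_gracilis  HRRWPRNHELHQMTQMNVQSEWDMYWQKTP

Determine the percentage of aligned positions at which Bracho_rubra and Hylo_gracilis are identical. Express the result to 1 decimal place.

Differing sites — 7:S/N; 11:C/H; 12:R/Q; 13:S/M; 16:W/M; 19:P/Q; 21:Q/E; 22:P/W; 27:D/Q.
21 of the 30 sites match, so the percent identity is 21/30 × 100 = 70.0%.

70.0%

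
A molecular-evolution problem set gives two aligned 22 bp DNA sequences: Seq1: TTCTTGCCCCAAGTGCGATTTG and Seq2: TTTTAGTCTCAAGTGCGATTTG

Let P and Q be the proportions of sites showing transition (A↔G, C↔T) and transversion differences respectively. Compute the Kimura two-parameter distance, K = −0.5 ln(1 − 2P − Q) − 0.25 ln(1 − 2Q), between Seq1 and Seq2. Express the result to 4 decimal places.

0.2153

Differing sites — 3:C/T (Ti); 5:T/A (Tv); 7:C/T (Ti); 9:C/T (Ti).
Of the 4 differences, 3 transitions and 1 transversion over 22 sites: P = 3/22 = 0.136364, Q = 1/22 = 0.045455.
d = −0.5·ln(0.681817) − 0.25·ln(0.909090) = −0.5·(-0.382994) − 0.25·(-0.095311) = 0.2153.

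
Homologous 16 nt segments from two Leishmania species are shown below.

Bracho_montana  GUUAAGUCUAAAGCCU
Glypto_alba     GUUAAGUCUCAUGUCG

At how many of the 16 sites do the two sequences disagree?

Differing sites — 10:A/C; 12:A/U; 14:C/U; 16:U/G.
That gives 4 mismatches out of 16 aligned sites, so the Hamming distance is 4.

4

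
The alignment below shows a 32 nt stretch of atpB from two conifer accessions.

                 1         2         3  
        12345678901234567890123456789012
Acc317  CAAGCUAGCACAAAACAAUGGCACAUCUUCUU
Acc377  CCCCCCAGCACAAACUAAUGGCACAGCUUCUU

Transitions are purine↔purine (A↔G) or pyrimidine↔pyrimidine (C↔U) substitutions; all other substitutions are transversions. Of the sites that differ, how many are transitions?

2

The sequences differ at positions 2 (A/C, transversion), 3 (A/C, transversion), 4 (G/C, transversion), 6 (U/C, transition), 15 (A/C, transversion), 16 (C/U, transition), 26 (U/G, transversion).
Of the 7 differences, 2 transitions and 5 transversions, so the answer is 2.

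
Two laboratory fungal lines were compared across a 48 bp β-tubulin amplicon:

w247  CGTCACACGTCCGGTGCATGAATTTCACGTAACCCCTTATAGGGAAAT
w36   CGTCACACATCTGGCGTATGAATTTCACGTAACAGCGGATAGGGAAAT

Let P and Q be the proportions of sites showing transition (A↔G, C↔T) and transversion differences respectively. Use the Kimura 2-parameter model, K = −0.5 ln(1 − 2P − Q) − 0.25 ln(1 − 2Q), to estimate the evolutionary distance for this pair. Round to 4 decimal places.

0.1894

The sequences differ at positions 9 (G/A, transition), 12 (C/T, transition), 15 (T/C, transition), 17 (C/T, transition), 34 (C/A, transversion), 35 (C/G, transversion), 37 (T/G, transversion), 38 (T/G, transversion).
Of the 8 differences, 4 transitions and 4 transversions over 48 sites: P = 4/48 = 0.083333, Q = 4/48 = 0.083333.
d = −0.5·ln(0.750001) − 0.25·ln(0.833334) = −0.5·(-0.287681) − 0.25·(-0.182321) = 0.1894.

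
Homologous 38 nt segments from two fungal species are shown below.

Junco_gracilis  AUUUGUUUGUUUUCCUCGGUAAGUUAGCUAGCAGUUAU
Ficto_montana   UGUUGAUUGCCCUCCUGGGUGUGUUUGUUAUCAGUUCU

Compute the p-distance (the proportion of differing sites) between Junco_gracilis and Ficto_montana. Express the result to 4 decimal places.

Mismatches occur at site 1 (A→U), site 2 (U→G), site 6 (U→A), site 10 (U→C), site 11 (U→C), site 12 (U→C), site 17 (C→G), site 21 (A→G), site 22 (A→U), site 26 (A→U), site 28 (C→U), site 31 (G→U), site 37 (A→C).
There are 13 differences over 38 sites, so p = 13/38 = 0.3421.

0.3421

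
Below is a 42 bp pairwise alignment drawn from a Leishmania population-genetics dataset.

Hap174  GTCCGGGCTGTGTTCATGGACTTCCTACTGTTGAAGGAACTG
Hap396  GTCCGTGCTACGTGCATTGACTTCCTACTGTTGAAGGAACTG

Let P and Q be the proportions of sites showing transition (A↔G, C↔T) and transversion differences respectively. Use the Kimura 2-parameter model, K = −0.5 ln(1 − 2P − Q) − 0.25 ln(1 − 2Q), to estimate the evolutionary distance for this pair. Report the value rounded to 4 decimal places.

The sequences differ at positions 6 (G/T, transversion), 10 (G/A, transition), 11 (T/C, transition), 14 (T/G, transversion), 18 (G/T, transversion).
Of the 5 differences, 2 transitions and 3 transversions over 42 sites: P = 2/42 = 0.047619, Q = 3/42 = 0.071429.
d = −0.5·ln(0.833333) − 0.25·ln(0.857142) = −0.5·(-0.182322) − 0.25·(-0.154152) = 0.1297.

0.1297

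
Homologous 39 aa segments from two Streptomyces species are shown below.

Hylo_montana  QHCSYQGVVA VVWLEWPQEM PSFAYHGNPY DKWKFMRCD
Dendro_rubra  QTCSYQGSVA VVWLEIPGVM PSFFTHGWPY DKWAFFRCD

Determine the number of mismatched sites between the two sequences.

The sequences differ at positions 2 (H/T), 8 (V/S), 16 (W/I), 18 (Q/G), 19 (E/V), 24 (A/F), 25 (Y/T), 28 (N/W), 34 (K/A), 36 (M/F).
That gives 10 mismatches out of 39 aligned sites, so the Hamming distance is 10.

10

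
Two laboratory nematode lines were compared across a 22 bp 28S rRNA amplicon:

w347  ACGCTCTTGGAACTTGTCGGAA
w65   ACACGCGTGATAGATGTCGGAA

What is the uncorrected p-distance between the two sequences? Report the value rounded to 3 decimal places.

0.318

Differing sites — 3:G/A; 5:T/G; 7:T/G; 10:G/A; 11:A/T; 13:C/G; 14:T/A.
There are 7 differences over 22 sites, so p = 7/22 = 0.318.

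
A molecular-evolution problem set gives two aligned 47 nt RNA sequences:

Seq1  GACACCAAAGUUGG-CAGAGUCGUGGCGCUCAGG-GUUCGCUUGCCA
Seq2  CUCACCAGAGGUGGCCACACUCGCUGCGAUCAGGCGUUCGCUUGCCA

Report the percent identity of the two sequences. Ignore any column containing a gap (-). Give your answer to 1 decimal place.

Excluding the 2 gap columns leaves 45 comparable sites.
The sequences differ at positions 1 (G/C), 2 (A/U), 8 (A/G), 11 (U/G), 18 (G/C), 20 (G/C), 24 (U/C), 25 (G/U), 29 (C/A).
36 of the 45 comparable sites match, so the percent identity is 36/45 × 100 = 80.0%.

80.0%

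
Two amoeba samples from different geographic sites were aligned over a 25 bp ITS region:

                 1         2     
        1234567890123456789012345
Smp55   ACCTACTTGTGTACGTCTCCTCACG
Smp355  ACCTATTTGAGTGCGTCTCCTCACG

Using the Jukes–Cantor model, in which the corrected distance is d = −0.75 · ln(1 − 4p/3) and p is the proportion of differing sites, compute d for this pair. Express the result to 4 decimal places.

0.1308

Differing sites — 6:C/T; 10:T/A; 13:A/G.
p = 3/25 = 0.120000.
d = −0.75 · ln(1 − (4/3)·0.120000) = −0.75 · ln(0.840000) = −0.75 · (-0.174353) = 0.1308.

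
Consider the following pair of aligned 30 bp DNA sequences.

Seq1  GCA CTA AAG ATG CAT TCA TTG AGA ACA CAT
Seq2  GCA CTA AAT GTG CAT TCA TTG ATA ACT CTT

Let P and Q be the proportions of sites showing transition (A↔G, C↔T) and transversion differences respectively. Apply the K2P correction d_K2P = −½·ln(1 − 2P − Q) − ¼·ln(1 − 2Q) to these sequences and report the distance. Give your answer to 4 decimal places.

Mismatches occur at site 9 (G/T, transversion), site 10 (A/G, transition), site 23 (G/T, transversion), site 27 (A/T, transversion), site 29 (A/T, transversion).
Of the 5 differences, 1 transition and 4 transversions over 30 sites: P = 1/30 = 0.033333, Q = 4/30 = 0.133333.
d = −0.5·ln(0.800001) − 0.25·ln(0.733334) = −0.5·(-0.223142) − 0.25·(-0.310154) = 0.1891.

0.1891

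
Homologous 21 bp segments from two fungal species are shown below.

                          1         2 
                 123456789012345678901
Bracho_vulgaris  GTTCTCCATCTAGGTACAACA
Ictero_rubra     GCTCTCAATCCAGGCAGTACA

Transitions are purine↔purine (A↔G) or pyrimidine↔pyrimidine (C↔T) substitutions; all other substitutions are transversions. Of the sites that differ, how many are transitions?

Differing sites — 2:T/C (Ti); 7:C/A (Tv); 11:T/C (Ti); 15:T/C (Ti); 17:C/G (Tv); 18:A/T (Tv).
Of the 6 differences, 3 transitions and 3 transversions, so the answer is 3.

3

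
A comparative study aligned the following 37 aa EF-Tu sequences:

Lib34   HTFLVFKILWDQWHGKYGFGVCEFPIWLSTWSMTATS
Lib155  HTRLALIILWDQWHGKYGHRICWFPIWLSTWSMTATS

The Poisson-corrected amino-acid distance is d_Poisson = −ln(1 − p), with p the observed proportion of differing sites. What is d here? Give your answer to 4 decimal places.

Differing sites — 3:F/R; 5:V/A; 6:F/L; 7:K/I; 19:F/H; 20:G/R; 21:V/I; 23:E/W.
p = 8/37 = 0.216216.
d = −ln(1 − 0.216216) = −ln(0.783784) = 0.2436.

0.2436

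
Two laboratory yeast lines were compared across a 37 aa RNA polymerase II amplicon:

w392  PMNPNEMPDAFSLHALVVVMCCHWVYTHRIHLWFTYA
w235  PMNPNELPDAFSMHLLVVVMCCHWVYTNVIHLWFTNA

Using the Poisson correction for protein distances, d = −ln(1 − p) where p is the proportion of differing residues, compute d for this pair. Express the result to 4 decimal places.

Differing sites — 7:M/L; 13:L/M; 15:A/L; 28:H/N; 29:R/V; 36:Y/N.
p = 6/37 = 0.162162.
d = −ln(1 − 0.162162) = −ln(0.837838) = 0.1769.

0.1769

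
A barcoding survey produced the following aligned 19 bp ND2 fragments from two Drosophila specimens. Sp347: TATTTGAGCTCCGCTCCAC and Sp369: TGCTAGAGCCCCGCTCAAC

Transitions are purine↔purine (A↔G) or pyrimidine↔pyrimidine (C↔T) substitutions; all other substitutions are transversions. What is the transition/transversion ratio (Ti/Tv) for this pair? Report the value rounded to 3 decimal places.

Differing sites — 2:A/G (Ti); 3:T/C (Ti); 5:T/A (Tv); 10:T/C (Ti); 17:C/A (Tv).
Of the 5 differences, 3 transitions and 2 transversions, so Ti/Tv = 3/2 = 1.500.

1.500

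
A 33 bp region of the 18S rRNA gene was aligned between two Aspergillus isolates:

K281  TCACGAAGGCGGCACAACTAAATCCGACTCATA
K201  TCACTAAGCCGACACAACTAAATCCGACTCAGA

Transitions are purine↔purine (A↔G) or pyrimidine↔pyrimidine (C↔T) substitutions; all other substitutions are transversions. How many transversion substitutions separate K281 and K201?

The sequences differ at positions 5 (G/T, transversion), 9 (G/C, transversion), 12 (G/A, transition), 32 (T/G, transversion).
Of the 4 differences, 1 transition and 3 transversions, so the answer is 3.

3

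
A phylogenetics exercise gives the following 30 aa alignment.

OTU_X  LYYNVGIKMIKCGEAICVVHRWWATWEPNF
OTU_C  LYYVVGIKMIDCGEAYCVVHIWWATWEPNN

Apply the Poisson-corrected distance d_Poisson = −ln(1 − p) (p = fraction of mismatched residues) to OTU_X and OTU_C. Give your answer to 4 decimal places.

0.1823

The sequences differ at positions 4 (N/V), 11 (K/D), 16 (I/Y), 21 (R/I), 30 (F/N).
p = 5/30 = 0.166667.
d = −ln(1 − 0.166667) = −ln(0.833333) = 0.1823.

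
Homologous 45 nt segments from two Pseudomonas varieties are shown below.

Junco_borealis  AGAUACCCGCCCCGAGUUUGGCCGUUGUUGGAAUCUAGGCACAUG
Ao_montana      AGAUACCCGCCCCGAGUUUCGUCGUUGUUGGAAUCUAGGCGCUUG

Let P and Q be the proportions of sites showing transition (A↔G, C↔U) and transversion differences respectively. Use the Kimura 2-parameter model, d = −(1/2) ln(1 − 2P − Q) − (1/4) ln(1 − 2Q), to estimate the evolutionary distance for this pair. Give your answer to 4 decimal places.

Mismatches occur at site 20 (G↔C, transversion), site 22 (C↔U, transition), site 41 (A↔G, transition), site 43 (A↔U, transversion).
Of the 4 differences, 2 transitions and 2 transversions over 45 sites: P = 2/45 = 0.044444, Q = 2/45 = 0.044444.
d = −0.5·ln(0.866668) − 0.25·ln(0.911112) = −0.5·(-0.143099) − 0.25·(-0.093089) = 0.0948.

0.0948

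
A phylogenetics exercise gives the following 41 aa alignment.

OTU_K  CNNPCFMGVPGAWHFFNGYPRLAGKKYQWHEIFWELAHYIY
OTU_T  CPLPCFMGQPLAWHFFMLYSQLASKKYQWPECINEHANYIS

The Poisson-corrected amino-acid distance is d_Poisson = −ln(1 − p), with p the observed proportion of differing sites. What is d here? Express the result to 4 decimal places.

The sequences differ at positions 2 (N/P), 3 (N/L), 9 (V/Q), 11 (G/L), 17 (N/M), 18 (G/L), 20 (P/S), 21 (R/Q), 24 (G/S), 30 (H/P), 32 (I/C), 33 (F/I), 34 (W/N), 36 (L/H), 38 (H/N), 41 (Y/S).
p = 16/41 = 0.390244.
d = −ln(1 − 0.390244) = −ln(0.609756) = 0.4947.

0.4947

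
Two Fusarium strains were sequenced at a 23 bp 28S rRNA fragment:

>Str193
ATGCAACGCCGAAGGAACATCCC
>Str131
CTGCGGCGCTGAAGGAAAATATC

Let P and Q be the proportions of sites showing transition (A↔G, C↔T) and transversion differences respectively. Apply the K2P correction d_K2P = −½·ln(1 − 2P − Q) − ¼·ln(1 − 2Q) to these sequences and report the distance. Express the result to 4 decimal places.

0.4009

Differing sites — 1:A/C (Tv); 5:A/G (Ti); 6:A/G (Ti); 10:C/T (Ti); 18:C/A (Tv); 21:C/A (Tv); 22:C/T (Ti).
Of the 7 differences, 4 transitions and 3 transversions over 23 sites: P = 4/23 = 0.173913, Q = 3/23 = 0.130435.
d = −0.5·ln(0.521739) − 0.25·ln(0.739130) = −0.5·(-0.650588) − 0.25·(-0.302281) = 0.4009.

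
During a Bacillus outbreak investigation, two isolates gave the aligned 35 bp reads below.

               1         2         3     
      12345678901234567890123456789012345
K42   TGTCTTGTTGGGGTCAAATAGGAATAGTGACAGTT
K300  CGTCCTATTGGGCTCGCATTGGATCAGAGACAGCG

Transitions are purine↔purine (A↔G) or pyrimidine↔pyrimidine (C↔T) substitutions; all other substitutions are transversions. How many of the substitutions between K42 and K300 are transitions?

The sequences differ at positions 1 (T/C, transition), 5 (T/C, transition), 7 (G/A, transition), 13 (G/C, transversion), 16 (A/G, transition), 17 (A/C, transversion), 20 (A/T, transversion), 24 (A/T, transversion), 25 (T/C, transition), 28 (T/A, transversion), 34 (T/C, transition), 35 (T/G, transversion).
Of the 12 differences, 6 transitions and 6 transversions, so the answer is 6.

6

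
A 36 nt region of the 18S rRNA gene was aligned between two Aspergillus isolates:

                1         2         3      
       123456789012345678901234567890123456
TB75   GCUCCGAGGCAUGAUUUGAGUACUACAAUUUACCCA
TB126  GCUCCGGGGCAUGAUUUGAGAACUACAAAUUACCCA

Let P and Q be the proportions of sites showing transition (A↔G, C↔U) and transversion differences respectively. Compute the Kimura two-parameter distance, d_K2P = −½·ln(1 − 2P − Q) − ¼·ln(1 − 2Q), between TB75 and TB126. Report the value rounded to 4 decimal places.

0.0883

The sequences differ at positions 7 (A/G, transition), 21 (U/A, transversion), 29 (U/A, transversion).
Of the 3 differences, 1 transition and 2 transversions over 36 sites: P = 1/36 = 0.027778, Q = 2/36 = 0.055556.
d = −0.5·ln(0.888888) − 0.25·ln(0.888888) = −0.5·(-0.117784) − 0.25·(-0.117784) = 0.0883.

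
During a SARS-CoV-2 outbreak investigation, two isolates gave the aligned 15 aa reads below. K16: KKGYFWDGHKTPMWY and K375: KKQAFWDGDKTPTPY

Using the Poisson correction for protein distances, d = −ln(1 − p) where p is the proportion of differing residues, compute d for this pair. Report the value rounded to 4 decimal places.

0.4055

Mismatches occur at site 3 (G→Q), site 4 (Y→A), site 9 (H→D), site 13 (M→T), site 14 (W→P).
p = 5/15 = 0.333333.
d = −ln(1 − 0.333333) = −ln(0.666667) = 0.4055.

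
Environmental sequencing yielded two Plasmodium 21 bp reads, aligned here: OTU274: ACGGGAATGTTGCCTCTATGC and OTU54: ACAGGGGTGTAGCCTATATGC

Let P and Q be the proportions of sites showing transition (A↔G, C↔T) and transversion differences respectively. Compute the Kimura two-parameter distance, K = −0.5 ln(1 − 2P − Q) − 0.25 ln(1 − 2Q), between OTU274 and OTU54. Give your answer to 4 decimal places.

Differing sites — 3:G/A (Ti); 6:A/G (Ti); 7:A/G (Ti); 11:T/A (Tv); 16:C/A (Tv).
Of the 5 differences, 3 transitions and 2 transversions over 21 sites: P = 3/21 = 0.142857, Q = 2/21 = 0.095238.
d = −0.5·ln(0.619048) − 0.25·ln(0.809524) = −0.5·(-0.479572) − 0.25·(-0.211309) = 0.2926.

0.2926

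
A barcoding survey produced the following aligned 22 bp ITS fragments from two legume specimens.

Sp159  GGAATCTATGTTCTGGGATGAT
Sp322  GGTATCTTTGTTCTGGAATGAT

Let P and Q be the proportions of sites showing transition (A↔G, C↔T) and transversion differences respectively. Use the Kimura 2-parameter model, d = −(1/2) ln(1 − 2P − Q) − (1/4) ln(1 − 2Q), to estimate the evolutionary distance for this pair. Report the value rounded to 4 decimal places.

0.1505

Mismatches occur at site 3 (A/T, transversion), site 8 (A/T, transversion), site 17 (G/A, transition).
Of the 3 differences, 1 transition and 2 transversions over 22 sites: P = 1/22 = 0.045455, Q = 2/22 = 0.090909.
d = −0.5·ln(0.818181) − 0.25·ln(0.818182) = −0.5·(-0.200672) − 0.25·(-0.200670) = 0.1505.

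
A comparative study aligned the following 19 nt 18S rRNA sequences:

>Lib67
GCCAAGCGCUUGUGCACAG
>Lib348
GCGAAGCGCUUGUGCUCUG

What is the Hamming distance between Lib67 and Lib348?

3

The sequences differ at positions 3 (C/G), 16 (A/U), 18 (A/U).
That gives 3 mismatches out of 19 aligned sites, so the Hamming distance is 3.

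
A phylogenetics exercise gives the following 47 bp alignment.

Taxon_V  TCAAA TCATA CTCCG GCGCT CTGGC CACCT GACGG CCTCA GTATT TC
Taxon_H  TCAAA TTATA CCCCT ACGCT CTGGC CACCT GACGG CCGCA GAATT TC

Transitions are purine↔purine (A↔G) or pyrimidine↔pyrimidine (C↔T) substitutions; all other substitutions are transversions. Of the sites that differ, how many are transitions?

3

Differing sites — 7:C/T (Ti); 12:T/C (Ti); 15:G/T (Tv); 16:G/A (Ti); 38:T/G (Tv); 42:T/A (Tv).
Of the 6 differences, 3 transitions and 3 transversions, so the answer is 3.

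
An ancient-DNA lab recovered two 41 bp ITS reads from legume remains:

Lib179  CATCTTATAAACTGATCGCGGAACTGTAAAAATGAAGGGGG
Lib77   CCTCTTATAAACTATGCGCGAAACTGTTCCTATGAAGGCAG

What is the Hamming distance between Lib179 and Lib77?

The sequences differ at positions 2 (A/C), 14 (G/A), 15 (A/T), 16 (T/G), 21 (G/A), 28 (A/T), 29 (A/C), 30 (A/C), 31 (A/T), 39 (G/C), 40 (G/A).
That gives 11 mismatches out of 41 aligned sites, so the Hamming distance is 11.

11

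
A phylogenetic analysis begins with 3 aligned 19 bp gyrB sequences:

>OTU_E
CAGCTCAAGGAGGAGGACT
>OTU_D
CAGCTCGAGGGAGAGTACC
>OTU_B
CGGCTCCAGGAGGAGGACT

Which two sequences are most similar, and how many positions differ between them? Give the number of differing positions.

2

Pairwise Hamming distances:
  OTU_E vs OTU_D: 5
  OTU_E vs OTU_B: 2
  OTU_D vs OTU_B: 6
The smallest is 2, between OTU_E and OTU_B.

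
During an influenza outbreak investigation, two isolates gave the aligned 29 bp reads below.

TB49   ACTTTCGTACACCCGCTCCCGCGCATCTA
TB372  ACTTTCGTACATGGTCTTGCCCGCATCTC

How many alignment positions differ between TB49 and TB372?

Mismatches occur at site 12 (C↔T), site 13 (C↔G), site 14 (C↔G), site 15 (G↔T), site 18 (C↔T), site 19 (C↔G), site 21 (G↔C), site 29 (A↔C).
That gives 8 mismatches out of 29 aligned sites, so the Hamming distance is 8.

8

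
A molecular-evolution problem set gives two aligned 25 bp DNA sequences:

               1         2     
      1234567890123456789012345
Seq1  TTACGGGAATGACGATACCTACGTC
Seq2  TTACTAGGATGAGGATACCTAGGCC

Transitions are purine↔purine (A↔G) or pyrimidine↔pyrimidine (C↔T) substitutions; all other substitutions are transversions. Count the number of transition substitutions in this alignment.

3

The sequences differ at positions 5 (G/T, transversion), 6 (G/A, transition), 8 (A/G, transition), 13 (C/G, transversion), 22 (C/G, transversion), 24 (T/C, transition).
Of the 6 differences, 3 transitions and 3 transversions, so the answer is 3.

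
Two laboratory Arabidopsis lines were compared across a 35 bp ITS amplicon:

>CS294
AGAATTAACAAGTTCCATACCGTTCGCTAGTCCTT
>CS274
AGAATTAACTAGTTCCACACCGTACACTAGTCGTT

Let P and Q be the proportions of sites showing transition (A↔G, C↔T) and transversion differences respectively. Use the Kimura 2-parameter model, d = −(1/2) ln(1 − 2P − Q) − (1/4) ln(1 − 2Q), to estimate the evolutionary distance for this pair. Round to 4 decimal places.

Mismatches occur at site 10 (A→T, transversion), site 18 (T→C, transition), site 24 (T→A, transversion), site 26 (G→A, transition), site 33 (C→G, transversion).
Of the 5 differences, 2 transitions and 3 transversions over 35 sites: P = 2/35 = 0.057143, Q = 3/35 = 0.085714.
d = −0.5·ln(0.800000) − 0.25·ln(0.828572) = −0.5·(-0.223144) − 0.25·(-0.188052) = 0.1586.

0.1586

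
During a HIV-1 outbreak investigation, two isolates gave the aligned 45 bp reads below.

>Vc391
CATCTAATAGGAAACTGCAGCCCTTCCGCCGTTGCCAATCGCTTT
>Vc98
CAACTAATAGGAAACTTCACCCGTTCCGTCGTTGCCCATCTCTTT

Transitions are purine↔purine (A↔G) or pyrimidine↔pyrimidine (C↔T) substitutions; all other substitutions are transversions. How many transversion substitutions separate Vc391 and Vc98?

The sequences differ at positions 3 (T/A, transversion), 17 (G/T, transversion), 20 (G/C, transversion), 23 (C/G, transversion), 29 (C/T, transition), 37 (A/C, transversion), 41 (G/T, transversion).
Of the 7 differences, 1 transition and 6 transversions, so the answer is 6.

6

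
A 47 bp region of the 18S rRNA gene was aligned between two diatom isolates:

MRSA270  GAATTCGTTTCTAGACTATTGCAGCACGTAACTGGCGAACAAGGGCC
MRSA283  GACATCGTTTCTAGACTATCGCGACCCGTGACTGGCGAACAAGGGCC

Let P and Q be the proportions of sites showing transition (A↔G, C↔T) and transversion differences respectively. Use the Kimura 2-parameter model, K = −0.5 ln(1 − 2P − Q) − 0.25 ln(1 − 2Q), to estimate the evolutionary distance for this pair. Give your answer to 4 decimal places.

0.1675

The sequences differ at positions 3 (A/C, transversion), 4 (T/A, transversion), 20 (T/C, transition), 23 (A/G, transition), 24 (G/A, transition), 26 (A/C, transversion), 30 (A/G, transition).
Of the 7 differences, 4 transitions and 3 transversions over 47 sites: P = 4/47 = 0.085106, Q = 3/47 = 0.063830.
d = −0.5·ln(0.765958) − 0.25·ln(0.872340) = −0.5·(-0.266628) − 0.25·(-0.136576) = 0.1675.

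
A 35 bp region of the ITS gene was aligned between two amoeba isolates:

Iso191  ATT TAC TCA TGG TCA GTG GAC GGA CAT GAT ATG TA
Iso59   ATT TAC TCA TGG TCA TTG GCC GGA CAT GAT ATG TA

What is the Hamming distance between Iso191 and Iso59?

2

Differing sites — 16:G/T; 20:A/C.
That gives 2 mismatches out of 35 aligned sites, so the Hamming distance is 2.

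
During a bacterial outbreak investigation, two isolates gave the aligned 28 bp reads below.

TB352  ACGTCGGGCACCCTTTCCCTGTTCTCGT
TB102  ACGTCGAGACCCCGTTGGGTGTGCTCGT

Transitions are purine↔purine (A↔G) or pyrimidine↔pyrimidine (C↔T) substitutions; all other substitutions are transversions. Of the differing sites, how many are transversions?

7

The sequences differ at positions 7 (G/A, transition), 9 (C/A, transversion), 10 (A/C, transversion), 14 (T/G, transversion), 17 (C/G, transversion), 18 (C/G, transversion), 19 (C/G, transversion), 23 (T/G, transversion).
Of the 8 differences, 1 transition and 7 transversions, so the answer is 7.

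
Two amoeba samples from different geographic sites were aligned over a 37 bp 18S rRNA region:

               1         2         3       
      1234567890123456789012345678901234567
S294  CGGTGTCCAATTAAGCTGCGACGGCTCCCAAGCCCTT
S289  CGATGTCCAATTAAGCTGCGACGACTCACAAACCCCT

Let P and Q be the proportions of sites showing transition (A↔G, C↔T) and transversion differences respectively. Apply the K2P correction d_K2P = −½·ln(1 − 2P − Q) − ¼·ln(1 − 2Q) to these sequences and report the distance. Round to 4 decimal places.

Differing sites — 3:G/A (Ti); 24:G/A (Ti); 28:C/A (Tv); 32:G/A (Ti); 36:T/C (Ti).
Of the 5 differences, 4 transitions and 1 transversion over 37 sites: P = 4/37 = 0.108108, Q = 1/37 = 0.027027.
d = −0.5·ln(0.756757) − 0.25·ln(0.945946) = −0.5·(-0.278713) − 0.25·(-0.055570) = 0.1532.

0.1532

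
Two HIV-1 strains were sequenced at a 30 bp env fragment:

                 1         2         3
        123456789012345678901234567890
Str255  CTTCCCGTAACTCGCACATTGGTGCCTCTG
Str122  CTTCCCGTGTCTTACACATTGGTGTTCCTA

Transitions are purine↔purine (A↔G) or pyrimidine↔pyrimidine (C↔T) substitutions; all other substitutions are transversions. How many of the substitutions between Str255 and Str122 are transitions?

Differing sites — 9:A/G (Ti); 10:A/T (Tv); 13:C/T (Ti); 14:G/A (Ti); 25:C/T (Ti); 26:C/T (Ti); 27:T/C (Ti); 30:G/A (Ti).
Of the 8 differences, 7 transitions and 1 transversion, so the answer is 7.

7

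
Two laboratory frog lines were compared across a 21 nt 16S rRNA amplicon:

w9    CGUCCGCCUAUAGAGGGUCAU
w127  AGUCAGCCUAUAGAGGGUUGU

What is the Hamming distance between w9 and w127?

4

Mismatches occur at site 1 (C→A), site 5 (C→A), site 19 (C→U), site 20 (A→G).
That gives 4 mismatches out of 21 aligned sites, so the Hamming distance is 4.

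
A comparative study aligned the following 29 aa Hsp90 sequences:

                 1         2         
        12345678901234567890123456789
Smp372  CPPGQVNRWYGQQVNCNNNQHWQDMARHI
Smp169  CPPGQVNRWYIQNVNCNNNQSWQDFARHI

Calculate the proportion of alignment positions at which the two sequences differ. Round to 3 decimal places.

Mismatches occur at site 11 (G→I), site 13 (Q→N), site 21 (H→S), site 25 (M→F).
There are 4 differences over 29 sites, so p = 4/29 = 0.138.

0.138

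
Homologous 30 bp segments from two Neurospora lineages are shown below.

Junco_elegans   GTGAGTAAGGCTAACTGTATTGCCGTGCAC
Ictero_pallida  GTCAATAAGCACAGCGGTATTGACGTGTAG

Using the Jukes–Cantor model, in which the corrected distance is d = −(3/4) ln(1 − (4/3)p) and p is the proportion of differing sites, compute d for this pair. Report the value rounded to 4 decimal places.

Differing sites — 3:G/C; 5:G/A; 10:G/C; 11:C/A; 12:T/C; 14:A/G; 16:T/G; 23:C/A; 28:C/T; 30:C/G.
p = 10/30 = 0.333333.
d = −0.75 · ln(1 − (4/3)·0.333333) = −0.75 · ln(0.555556) = −0.75 · (-0.587786) = 0.4408.

0.4408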